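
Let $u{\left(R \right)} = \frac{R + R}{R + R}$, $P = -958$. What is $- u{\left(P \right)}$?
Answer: $-1$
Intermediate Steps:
$u{\left(R \right)} = 1$ ($u{\left(R \right)} = \frac{2 R}{2 R} = 2 R \frac{1}{2 R} = 1$)
$- u{\left(P \right)} = \left(-1\right) 1 = -1$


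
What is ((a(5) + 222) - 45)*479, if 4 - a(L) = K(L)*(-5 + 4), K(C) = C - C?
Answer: 86699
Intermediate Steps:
K(C) = 0
a(L) = 4 (a(L) = 4 - 0*(-5 + 4) = 4 - 0*(-1) = 4 - 1*0 = 4 + 0 = 4)
((a(5) + 222) - 45)*479 = ((4 + 222) - 45)*479 = (226 - 45)*479 = 181*479 = 86699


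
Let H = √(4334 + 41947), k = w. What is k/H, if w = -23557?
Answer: -23557*√46281/46281 ≈ -109.50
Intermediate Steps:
k = -23557
H = √46281 ≈ 215.13
k/H = -23557*√46281/46281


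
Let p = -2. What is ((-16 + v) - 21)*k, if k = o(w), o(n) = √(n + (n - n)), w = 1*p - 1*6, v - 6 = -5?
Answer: -72*I*√2 ≈ -101.82*I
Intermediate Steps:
v = 1 (v = 6 - 5 = 1)
w = -8 (w = 1*(-2) - 1*6 = -2 - 6 = -8)
o(n) = √n (o(n) = √(n + 0) = √n)
k = 2*I*√2 (k = √(-8) = 2*I*√2 ≈ 2.8284*I)
((-16 + v) - 21)*k = ((-16 + 1) - 21)*(2*I*√2) = (-15 - 21)*(2*I*√2) = -72*I*√2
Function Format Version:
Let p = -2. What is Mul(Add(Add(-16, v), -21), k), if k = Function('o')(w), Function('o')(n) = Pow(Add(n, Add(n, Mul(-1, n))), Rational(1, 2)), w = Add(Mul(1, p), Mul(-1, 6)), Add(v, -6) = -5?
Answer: Mul(-72, I, Pow(2, Rational(1, 2))) ≈ Mul(-101.82, I)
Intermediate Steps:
v = 1 (v = Add(6, -5) = 1)
w = -8 (w = Add(Mul(1, -2), Mul(-1, 6)) = Add(-2, -6) = -8)
Function('o')(n) = Pow(n, Rational(1, 2)) (Function('o')(n) = Pow(Add(n, 0), Rational(1, 2)) = Pow(n, Rational(1, 2)))
k = Mul(2, I, Pow(2, Rational(1, 2))) (k = Pow(-8, Rational(1, 2)) = Mul(2, I, Pow(2, Rational(1, 2))) ≈ Mul(2.8284, I))
Mul(Add(Add(-16, v), -21), k) = Mul(Add(Add(-16, 1), -21), Mul(2, I, Pow(2, Rational(1, 2)))) = Mul(Add(-15, -21), Mul(2, I, Pow(2, Rational(1, 2)))) = Mul(-36, Mul(2, I, Pow(2, Rational(1, 2)))) = Mul(-72, I, Pow(2, Rational(1, 2)))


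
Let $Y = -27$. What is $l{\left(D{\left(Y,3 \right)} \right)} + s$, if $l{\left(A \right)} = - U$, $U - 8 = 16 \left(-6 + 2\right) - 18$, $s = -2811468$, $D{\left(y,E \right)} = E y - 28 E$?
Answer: $-2811394$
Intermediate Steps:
$D{\left(y,E \right)} = - 28 E + E y$
$U = -74$ ($U = 8 + \left(16 \left(-6 + 2\right) - 18\right) = 8 + \left(16 \left(-4\right) - 18\right) = 8 - 82 = -74$)
$l{\left(A \right)} = 74$ ($l{\left(A \right)} = \left(-1\right) \left(-74\right) = 74$)
$l{\left(D{\left(Y,3 \right)} \right)} + s = 74 - 2811468 = -2811394$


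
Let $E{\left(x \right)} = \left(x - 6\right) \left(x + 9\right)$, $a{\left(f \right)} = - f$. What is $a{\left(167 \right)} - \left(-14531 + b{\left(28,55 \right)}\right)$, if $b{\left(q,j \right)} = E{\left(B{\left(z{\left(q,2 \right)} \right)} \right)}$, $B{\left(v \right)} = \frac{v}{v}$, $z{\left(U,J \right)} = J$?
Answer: $14414$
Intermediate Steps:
$B{\left(v \right)} = 1$
$E{\left(x \right)} = \left(-6 + x\right) \left(9 + x\right)$
$b{\left(q,j \right)} = -50$ ($b{\left(q,j \right)} = -54 + 1^{2} + 3 \cdot 1 = -54 + 1 + 3 = -50$)
$a{\left(167 \right)} - \left(-14531 + b{\left(28,55 \right)}\right) = \left(-1\right) 167 + \left(14531 - -50\right) = -167 + \left(14531 + 50\right) = -167 + 14581 = 14414$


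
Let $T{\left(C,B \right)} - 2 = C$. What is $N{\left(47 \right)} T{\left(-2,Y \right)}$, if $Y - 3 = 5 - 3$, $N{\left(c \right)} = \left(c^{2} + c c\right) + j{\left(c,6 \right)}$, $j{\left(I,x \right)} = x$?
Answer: $0$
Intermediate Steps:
$N{\left(c \right)} = 6 + 2 c^{2}$ ($N{\left(c \right)} = \left(c^{2} + c c\right) + 6 = \left(c^{2} + c^{2}\right) + 6 = 2 c^{2} + 6 = 6 + 2 c^{2}$)
$Y = 5$ ($Y = 3 + \left(5 - 3\right) = 3 + 2 = 5$)
$T{\left(C,B \right)} = 2 + C$
$N{\left(47 \right)} T{\left(-2,Y \right)} = \left(6 + 2 \cdot 47^{2}\right) \left(2 - 2\right) = \left(6 + 2 \cdot 2209\right) 0 = \left(6 + 4418\right) 0 = 4424 \cdot 0 = 0$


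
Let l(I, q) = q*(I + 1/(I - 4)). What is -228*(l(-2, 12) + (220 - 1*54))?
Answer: -31920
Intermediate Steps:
l(I, q) = q*(I + 1/(-4 + I))
-228*(l(-2, 12) + (220 - 1*54)) = -228*(12*(1 + (-2)² - 4*(-2))/(-4 - 2) + (220 - 1*54)) = -228*(12*(1 + 4 + 8)/(-6) + (220 - 54)) = -228*(12*(-⅙)*13 + 166) = -228*(-26 + 166) = -228*140 = -31920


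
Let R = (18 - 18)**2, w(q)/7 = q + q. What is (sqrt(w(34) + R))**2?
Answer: 476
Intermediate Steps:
w(q) = 14*q (w(q) = 7*(q + q) = 7*(2*q) = 14*q)
R = 0 (R = 0**2 = 0)
(sqrt(w(34) + R))**2 = (sqrt(14*34 + 0))**2 = (sqrt(476 + 0))**2 = (sqrt(476))**2 = (2*sqrt(119))**2 = 476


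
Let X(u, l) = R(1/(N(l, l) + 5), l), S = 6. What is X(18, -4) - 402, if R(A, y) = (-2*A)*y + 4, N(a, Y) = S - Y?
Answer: -5962/15 ≈ -397.47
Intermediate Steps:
N(a, Y) = 6 - Y
R(A, y) = 4 - 2*A*y (R(A, y) = -2*A*y + 4 = 4 - 2*A*y)
X(u, l) = 4 - 2*l/(11 - l) (X(u, l) = 4 - 2*l/((6 - l) + 5) = 4 - 2*l/(11 - l))
X(18, -4) - 402 = 2*(-22 + 3*(-4))/(-11 - 4) - 402 = 2*(-22 - 12)/(-15) - 402 = 2*(-1/15)*(-34) - 402 = 68/15 - 402 = -5962/15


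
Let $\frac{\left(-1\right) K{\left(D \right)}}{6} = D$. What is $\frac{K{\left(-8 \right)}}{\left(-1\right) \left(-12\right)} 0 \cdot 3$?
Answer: $0$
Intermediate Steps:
$K{\left(D \right)} = - 6 D$
$\frac{K{\left(-8 \right)}}{\left(-1\right) \left(-12\right)} 0 \cdot 3 = \frac{\left(-6\right) \left(-8\right)}{\left(-1\right) \left(-12\right)} 0 \cdot 3 = \frac{48}{12} \cdot 0 = 48 \cdot \frac{1}{12} \cdot 0 = 4 \cdot 0 = 0$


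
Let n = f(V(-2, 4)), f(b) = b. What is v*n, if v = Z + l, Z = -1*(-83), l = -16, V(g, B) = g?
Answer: -134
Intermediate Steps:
Z = 83
n = -2
v = 67 (v = 83 - 16 = 67)
v*n = 67*(-2) = -134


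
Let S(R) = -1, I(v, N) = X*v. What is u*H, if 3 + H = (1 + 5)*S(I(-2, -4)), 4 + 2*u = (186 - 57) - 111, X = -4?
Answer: -63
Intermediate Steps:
I(v, N) = -4*v
u = 7 (u = -2 + ((186 - 57) - 111)/2 = -2 + (129 - 111)/2 = -2 + (½)*18 = -2 + 9 = 7)
H = -9 (H = -3 + (1 + 5)*(-1) = -3 + 6*(-1) = -3 - 6 = -9)
u*H = 7*(-9) = -63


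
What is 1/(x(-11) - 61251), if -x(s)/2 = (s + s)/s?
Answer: -1/61255 ≈ -1.6325e-5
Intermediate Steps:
x(s) = -4 (x(s) = -2*(s + s)/s = -2*2*s/s = -2*2 = -4)
1/(x(-11) - 61251) = 1/(-4 - 61251) = 1/(-61255) = -1/61255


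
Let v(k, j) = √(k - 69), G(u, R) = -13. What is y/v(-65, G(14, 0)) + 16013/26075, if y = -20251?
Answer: 16013/26075 + 20251*I*√134/134 ≈ 0.61411 + 1749.4*I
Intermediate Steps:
v(k, j) = √(-69 + k)
y/v(-65, G(14, 0)) + 16013/26075 = -20251/√(-69 - 65) + 16013/26075 = -20251*(-I*√134/134) + 16013*(1/26075) = -20251*(-I*√134/134) + 16013/26075 = -(-20251)*I*√134/134 + 16013/26075 = 20251*I*√134/134 + 16013/26075 = 16013/26075 + 20251*I*√134/134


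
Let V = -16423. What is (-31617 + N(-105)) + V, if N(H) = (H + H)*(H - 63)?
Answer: -12760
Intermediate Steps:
N(H) = 2*H*(-63 + H) (N(H) = (2*H)*(-63 + H) = 2*H*(-63 + H))
(-31617 + N(-105)) + V = (-31617 + 2*(-105)*(-63 - 105)) - 16423 = (-31617 + 2*(-105)*(-168)) - 16423 = (-31617 + 35280) - 16423 = 3663 - 16423 = -12760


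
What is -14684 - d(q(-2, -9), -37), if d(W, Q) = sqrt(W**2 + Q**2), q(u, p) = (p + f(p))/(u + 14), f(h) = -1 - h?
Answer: -14684 - sqrt(197137)/12 ≈ -14721.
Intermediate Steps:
q(u, p) = -1/(14 + u) (q(u, p) = (p + (-1 - p))/(u + 14) = -1/(14 + u))
d(W, Q) = sqrt(Q**2 + W**2)
-14684 - d(q(-2, -9), -37) = -14684 - sqrt((-37)**2 + (-1/(14 - 2))**2) = -14684 - sqrt(1369 + (-1/12)**2) = -14684 - sqrt(1369 + 1/144) = -14684 - sqrt(197137/144) = -14684 - sqrt(197137)/12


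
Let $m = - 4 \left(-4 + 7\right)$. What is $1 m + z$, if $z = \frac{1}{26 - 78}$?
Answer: $- \frac{625}{52} \approx -12.019$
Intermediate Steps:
$z = - \frac{1}{52}$ ($z = \frac{1}{-52} = - \frac{1}{52} \approx -0.019231$)
$m = -12$ ($m = \left(-4\right) 3 = -12$)
$1 m + z = 1 \left(-12\right) - \frac{1}{52} = -12 - \frac{1}{52} = - \frac{625}{52}$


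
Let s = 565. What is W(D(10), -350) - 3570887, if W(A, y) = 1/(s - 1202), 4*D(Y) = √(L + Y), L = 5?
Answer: -2274655020/637 ≈ -3.5709e+6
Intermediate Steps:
D(Y) = √(5 + Y)/4
W(A, y) = -1/637 (W(A, y) = 1/(565 - 1202) = 1/(-637) = -1/637)
W(D(10), -350) - 3570887 = -1/637 - 3570887 = -2274655020/637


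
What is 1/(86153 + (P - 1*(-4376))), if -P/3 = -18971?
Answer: 1/147442 ≈ 6.7823e-6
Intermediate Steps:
P = 56913 (P = -3*(-18971) = 56913)
1/(86153 + (P - 1*(-4376))) = 1/(86153 + (56913 - 1*(-4376))) = 1/(86153 + (56913 + 4376)) = 1/(86153 + 61289) = 1/147442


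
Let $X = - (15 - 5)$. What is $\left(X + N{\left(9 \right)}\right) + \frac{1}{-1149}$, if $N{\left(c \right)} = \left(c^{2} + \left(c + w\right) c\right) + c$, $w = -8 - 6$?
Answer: $\frac{40214}{1149} \approx 34.999$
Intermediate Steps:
$w = -14$
$X = -10$ ($X = \left(-1\right) 10 = -10$)
$N{\left(c \right)} = c + c^{2} + c \left(-14 + c\right)$ ($N{\left(c \right)} = \left(c^{2} + \left(c - 14\right) c\right) + c = \left(c^{2} + \left(-14 + c\right) c\right) + c = \left(c^{2} + c \left(-14 + c\right)\right) + c = c + c^{2} + c \left(-14 + c\right)$)
$\left(X + N{\left(9 \right)}\right) + \frac{1}{-1149} = \left(-10 + 9 \left(-13 + 2 \cdot 9\right)\right) + \frac{1}{-1149} = \left(-10 + 9 \left(-13 + 18\right)\right) - \frac{1}{1149} = \left(-10 + 9 \cdot 5\right) - \frac{1}{1149} = \left(-10 + 45\right) - \frac{1}{1149} = 35 - \frac{1}{1149} = \frac{40214}{1149}$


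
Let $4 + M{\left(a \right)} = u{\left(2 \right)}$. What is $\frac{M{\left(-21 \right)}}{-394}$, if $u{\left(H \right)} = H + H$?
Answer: $0$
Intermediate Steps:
$u{\left(H \right)} = 2 H$
$M{\left(a \right)} = 0$ ($M{\left(a \right)} = -4 + 2 \cdot 2 = -4 + 4 = 0$)
$\frac{M{\left(-21 \right)}}{-394} = \frac{0}{-394} = 0 \left(- \frac{1}{394}\right) = 0$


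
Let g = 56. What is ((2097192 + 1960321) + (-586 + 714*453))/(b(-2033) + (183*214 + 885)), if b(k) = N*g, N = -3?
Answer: 208589/1899 ≈ 109.84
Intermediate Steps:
b(k) = -168 (b(k) = -3*56 = -168)
((2097192 + 1960321) + (-586 + 714*453))/(b(-2033) + (183*214 + 885)) = ((2097192 + 1960321) + (-586 + 714*453))/(-168 + (183*214 + 885)) = (4057513 + (-586 + 323442))/(-168 + (39162 + 885)) = (4057513 + 322856)/(-168 + 40047) = 4380369/39879 = 4380369*(1/39879) = 208589/1899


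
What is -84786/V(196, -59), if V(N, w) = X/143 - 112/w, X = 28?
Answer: -357669741/8834 ≈ -40488.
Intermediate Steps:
V(N, w) = 28/143 - 112/w
-84786/V(196, -59) = -84786/(28/143 - 112/(-59)) = -84786/(28/143 - 112*(-1/59)) = -84786/(28/143 + 112/59) = -84786/17668/8437 = -84786*8437/17668 = -357669741/8834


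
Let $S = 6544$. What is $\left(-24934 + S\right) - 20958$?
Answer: $-39348$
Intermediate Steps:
$\left(-24934 + S\right) - 20958 = \left(-24934 + 6544\right) - 20958 = -18390 - 20958 = -39348$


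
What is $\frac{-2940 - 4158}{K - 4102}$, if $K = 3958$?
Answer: $\frac{1183}{24} \approx 49.292$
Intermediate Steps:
$\frac{-2940 - 4158}{K - 4102} = \frac{-2940 - 4158}{3958 - 4102} = - \frac{7098}{-144} = \left(-7098\right) \left(- \frac{1}{144}\right) = \frac{1183}{24}$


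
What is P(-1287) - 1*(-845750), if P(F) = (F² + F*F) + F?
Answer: 4157201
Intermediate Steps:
P(F) = F + 2*F² (P(F) = (F² + F²) + F = 2*F² + F = F + 2*F²)
P(-1287) - 1*(-845750) = -1287*(1 + 2*(-1287)) - 1*(-845750) = -1287*(1 - 2574) + 845750 = -1287*(-2573) + 845750 = 3311451 + 845750 = 4157201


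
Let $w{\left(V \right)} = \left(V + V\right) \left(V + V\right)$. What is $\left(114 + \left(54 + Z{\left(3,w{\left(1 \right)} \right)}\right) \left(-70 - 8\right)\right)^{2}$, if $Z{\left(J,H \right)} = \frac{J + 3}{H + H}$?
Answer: $\frac{69105969}{4} \approx 1.7276 \cdot 10^{7}$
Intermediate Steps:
$w{\left(V \right)} = 4 V^{2}$ ($w{\left(V \right)} = 2 V 2 V = 4 V^{2}$)
$Z{\left(J,H \right)} = \frac{3 + J}{2 H}$
$\left(114 + \left(54 + Z{\left(3,w{\left(1 \right)} \right)}\right) \left(-70 - 8\right)\right)^{2} = \left(114 + \left(54 + \frac{3 + 3}{2 \cdot 4 \cdot 1^{2}}\right) \left(-70 - 8\right)\right)^{2} = \left(114 + \left(54 + \frac{1}{2} \frac{1}{4 \cdot 1} \cdot 6\right) \left(-78\right)\right)^{2} = \left(114 + \left(54 + \frac{1}{2} \cdot \frac{1}{4} \cdot 6\right) \left(-78\right)\right)^{2} = \left(114 + \left(54 + \frac{3}{4}\right) \left(-78\right)\right)^{2} = \left(114 + \frac{219}{4} \left(-78\right)\right)^{2} = \left(114 - \frac{8541}{2}\right)^{2} = \left(- \frac{8313}{2}\right)^{2} = \frac{69105969}{4}$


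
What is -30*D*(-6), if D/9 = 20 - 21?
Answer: -1620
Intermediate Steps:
D = -9 (D = 9*(20 - 21) = 9*(-1) = -9)
-30*D*(-6) = -30*(-9)*(-6) = 270*(-6) = -1620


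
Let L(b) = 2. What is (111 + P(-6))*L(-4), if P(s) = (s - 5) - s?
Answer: 212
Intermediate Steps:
P(s) = -5 (P(s) = (-5 + s) - s = -5)
(111 + P(-6))*L(-4) = (111 - 5)*2 = 106*2 = 212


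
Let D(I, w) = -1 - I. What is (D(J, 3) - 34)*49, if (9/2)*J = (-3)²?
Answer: -1813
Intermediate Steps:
J = 2 (J = (2/9)*(-3)² = (2/9)*9 = 2)
(D(J, 3) - 34)*49 = ((-1 - 1*2) - 34)*49 = ((-1 - 2) - 34)*49 = (-3 - 34)*49 = -37*49 = -1813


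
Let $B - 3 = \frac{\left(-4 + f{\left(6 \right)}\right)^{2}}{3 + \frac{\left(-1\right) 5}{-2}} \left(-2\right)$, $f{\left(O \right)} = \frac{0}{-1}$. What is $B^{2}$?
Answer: $\frac{961}{121} \approx 7.9421$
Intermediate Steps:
$f{\left(O \right)} = 0$ ($f{\left(O \right)} = 0 \left(-1\right) = 0$)
$B = - \frac{31}{11}$ ($B = 3 + \frac{\left(-4 + 0\right)^{2}}{3 + \frac{\left(-1\right) 5}{-2}} \left(-2\right) = 3 + \frac{\left(-4\right)^{2}}{3 - - \frac{5}{2}} \left(-2\right) = 3 + \frac{1}{3 + \frac{5}{2}} \cdot 16 \left(-2\right) = 3 + \frac{1}{\frac{11}{2}} \cdot 16 \left(-2\right) = 3 + \frac{2}{11} \cdot 16 \left(-2\right) = 3 + \frac{32}{11} \left(-2\right) = 3 - \frac{64}{11} = - \frac{31}{11} \approx -2.8182$)
$B^{2} = \left(- \frac{31}{11}\right)^{2} = \frac{961}{121}$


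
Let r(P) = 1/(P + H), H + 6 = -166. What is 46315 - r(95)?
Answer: 3566256/77 ≈ 46315.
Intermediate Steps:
H = -172 (H = -6 - 166 = -172)
r(P) = 1/(-172 + P) (r(P) = 1/(P - 172) = 1/(-172 + P))
46315 - r(95) = 46315 - 1/(-172 + 95) = 46315 - 1/(-77) = 46315 - 1*(-1/77) = 46315 + 1/77 = 3566256/77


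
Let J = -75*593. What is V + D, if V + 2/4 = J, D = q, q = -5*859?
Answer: -97541/2 ≈ -48771.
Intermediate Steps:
q = -4295
D = -4295
J = -44475
V = -88951/2 (V = -½ - 44475 = -88951/2 ≈ -44476.)
V + D = -88951/2 - 4295 = -97541/2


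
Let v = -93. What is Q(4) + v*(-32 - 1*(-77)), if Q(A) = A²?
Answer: -4169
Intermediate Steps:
Q(4) + v*(-32 - 1*(-77)) = 4² - 93*(-32 - 1*(-77)) = 16 - 93*(-32 + 77) = 16 - 93*45 = 16 - 4185 = -4169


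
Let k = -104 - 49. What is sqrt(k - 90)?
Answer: 9*I*sqrt(3) ≈ 15.588*I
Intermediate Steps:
k = -153
sqrt(k - 90) = sqrt(-153 - 90) = sqrt(-243) = 9*I*sqrt(3)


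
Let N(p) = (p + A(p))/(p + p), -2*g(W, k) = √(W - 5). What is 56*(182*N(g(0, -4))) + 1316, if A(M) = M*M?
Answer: 6412 - 2548*I*√5 ≈ 6412.0 - 5697.5*I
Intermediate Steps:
A(M) = M²
g(W, k) = -√(-5 + W)/2 (g(W, k) = -√(W - 5)/2 = -√(-5 + W)/2)
N(p) = (p + p²)/(2*p) (N(p) = (p + p²)/(p + p) = (p + p²)/((2*p)) = (p + p²)*(1/(2*p)) = (p + p²)/(2*p))
56*(182*N(g(0, -4))) + 1316 = 56*(182*(½ + (-√(-5 + 0)/2)/2)) + 1316 = 56*(182*(½ + (-I*√5/2)/2)) + 1316 = 56*(182*(½ - I*√5/4)) + 1316 = 56*(91 - 91*I*√5/2) + 1316 = (5096 - 2548*I*√5) + 1316 = 6412 - 2548*I*√5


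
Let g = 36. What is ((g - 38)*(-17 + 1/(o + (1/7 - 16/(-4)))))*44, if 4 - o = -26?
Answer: 356928/239 ≈ 1493.4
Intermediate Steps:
o = 30 (o = 4 - 1*(-26) = 4 + 26 = 30)
((g - 38)*(-17 + 1/(o + (1/7 - 16/(-4)))))*44 = ((36 - 38)*(-17 + 1/(30 + (1/7 - 16/(-4)))))*44 = -2*(-17 + 1/(30 + (1*(⅐) - 16*(-¼))))*44 = -2*(-17 + 1/(30 + (⅐ + 4)))*44 = -2*(-17 + 1/(30 + 29/7))*44 = -2*(-17 + 1/(239/7))*44 = -2*(-17 + 7/239)*44 = -2*(-4056/239)*44 = (8112/239)*44 = 356928/239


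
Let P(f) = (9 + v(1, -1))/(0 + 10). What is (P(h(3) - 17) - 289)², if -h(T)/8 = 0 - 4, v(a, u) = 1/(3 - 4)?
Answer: 2076481/25 ≈ 83059.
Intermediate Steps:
v(a, u) = -1 (v(a, u) = 1/(-1) = -1)
h(T) = 32 (h(T) = -8*(0 - 4) = -8*(-4) = 32)
P(f) = ⅘ (P(f) = (9 - 1)/(0 + 10) = 8/10 = 8*(⅒) = ⅘)
(P(h(3) - 17) - 289)² = (⅘ - 289)² = (-1441/5)² = 2076481/25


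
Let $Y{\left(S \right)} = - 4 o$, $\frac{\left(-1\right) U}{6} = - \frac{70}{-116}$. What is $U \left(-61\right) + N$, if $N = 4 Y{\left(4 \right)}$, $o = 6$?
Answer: $\frac{3621}{29} \approx 124.86$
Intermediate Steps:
$U = - \frac{105}{29}$ ($U = - 6 \left(- \frac{70}{-116}\right) = - 6 \left(\left(-70\right) \left(- \frac{1}{116}\right)\right) = \left(-6\right) \frac{35}{58} = - \frac{105}{29} \approx -3.6207$)
$Y{\left(S \right)} = -24$ ($Y{\left(S \right)} = \left(-4\right) 6 = -24$)
$N = -96$ ($N = 4 \left(-24\right) = -96$)
$U \left(-61\right) + N = \left(- \frac{105}{29}\right) \left(-61\right) - 96 = \frac{6405}{29} - 96 = \frac{3621}{29}$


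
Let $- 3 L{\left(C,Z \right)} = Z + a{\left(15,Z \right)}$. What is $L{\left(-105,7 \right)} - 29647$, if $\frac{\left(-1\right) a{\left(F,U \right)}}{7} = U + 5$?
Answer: $- \frac{88864}{3} \approx -29621.0$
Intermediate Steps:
$a{\left(F,U \right)} = -35 - 7 U$ ($a{\left(F,U \right)} = - 7 \left(U + 5\right) = - 7 \left(5 + U\right) = -35 - 7 U$)
$L{\left(C,Z \right)} = \frac{35}{3} + 2 Z$ ($L{\left(C,Z \right)} = - \frac{Z - \left(35 + 7 Z\right)}{3} = - \frac{-35 - 6 Z}{3} = \frac{35}{3} + 2 Z$)
$L{\left(-105,7 \right)} - 29647 = \left(\frac{35}{3} + 2 \cdot 7\right) - 29647 = \left(\frac{35}{3} + 14\right) - 29647 = \frac{77}{3} - 29647 = - \frac{88864}{3}$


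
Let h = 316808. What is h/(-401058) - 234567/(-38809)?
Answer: 40889985107/7782329961 ≈ 5.2542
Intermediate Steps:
h/(-401058) - 234567/(-38809) = 316808/(-401058) - 234567/(-38809) = 316808*(-1/401058) - 234567*(-1/38809) = -158404/200529 + 234567/38809 = 40889985107/7782329961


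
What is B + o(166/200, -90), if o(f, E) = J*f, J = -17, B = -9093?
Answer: -910711/100 ≈ -9107.1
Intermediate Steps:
o(f, E) = -17*f
B + o(166/200, -90) = -9093 - 2822/200 = -9093 - 17*83/100 = -9093 - 1411/100 = -910711/100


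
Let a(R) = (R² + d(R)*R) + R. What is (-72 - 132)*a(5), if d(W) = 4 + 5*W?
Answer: -35700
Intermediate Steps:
a(R) = R + R² + R*(4 + 5*R) (a(R) = (R² + (4 + 5*R)*R) + R = (R² + R*(4 + 5*R)) + R = R + R² + R*(4 + 5*R))
(-72 - 132)*a(5) = (-72 - 132)*(5*(5 + 6*5)) = -1020*(5 + 30) = -1020*35 = -204*175 = -35700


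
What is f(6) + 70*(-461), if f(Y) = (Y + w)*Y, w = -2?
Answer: -32246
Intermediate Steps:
f(Y) = Y*(-2 + Y) (f(Y) = (Y - 2)*Y = (-2 + Y)*Y = Y*(-2 + Y))
f(6) + 70*(-461) = 6*(-2 + 6) + 70*(-461) = 6*4 - 32270 = 24 - 32270 = -32246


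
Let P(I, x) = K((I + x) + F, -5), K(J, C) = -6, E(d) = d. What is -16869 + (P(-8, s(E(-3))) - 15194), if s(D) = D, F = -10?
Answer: -32069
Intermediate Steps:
P(I, x) = -6
-16869 + (P(-8, s(E(-3))) - 15194) = -16869 + (-6 - 15194) = -16869 - 15200 = -32069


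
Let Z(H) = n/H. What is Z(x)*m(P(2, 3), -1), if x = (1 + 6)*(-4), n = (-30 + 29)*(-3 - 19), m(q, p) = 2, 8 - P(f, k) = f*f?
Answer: -11/7 ≈ -1.5714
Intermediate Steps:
P(f, k) = 8 - f² (P(f, k) = 8 - f*f = 8 - f²)
n = 22 (n = -1*(-22) = 22)
x = -28 (x = 7*(-4) = -28)
Z(H) = 22/H
Z(x)*m(P(2, 3), -1) = (22/(-28))*2 = (22*(-1/28))*2 = -11/14*2 = -11/7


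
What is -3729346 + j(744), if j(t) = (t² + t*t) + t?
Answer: -2621530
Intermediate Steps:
j(t) = t + 2*t² (j(t) = (t² + t²) + t = 2*t² + t = t + 2*t²)
-3729346 + j(744) = -3729346 + 744*(1 + 2*744) = -3729346 + 744*(1 + 1488) = -3729346 + 744*1489 = -3729346 + 1107816 = -2621530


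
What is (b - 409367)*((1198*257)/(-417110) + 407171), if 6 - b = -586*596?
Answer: -1020791992817202/41711 ≈ -2.4473e+10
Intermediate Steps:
b = 349262 (b = 6 - (-586)*596 = 6 - 1*(-349256) = 6 + 349256 = 349262)
(b - 409367)*((1198*257)/(-417110) + 407171) = (349262 - 409367)*((1198*257)/(-417110) + 407171) = -60105*(307886*(-1/417110) + 407171) = -60105*(-153943/208555 + 407171) = -60105*84917393962/208555 = -1020791992817202/41711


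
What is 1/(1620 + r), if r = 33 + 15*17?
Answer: 1/1908 ≈ 0.00052411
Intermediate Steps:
r = 288 (r = 33 + 255 = 288)
1/(1620 + r) = 1/(1620 + 288) = 1/1908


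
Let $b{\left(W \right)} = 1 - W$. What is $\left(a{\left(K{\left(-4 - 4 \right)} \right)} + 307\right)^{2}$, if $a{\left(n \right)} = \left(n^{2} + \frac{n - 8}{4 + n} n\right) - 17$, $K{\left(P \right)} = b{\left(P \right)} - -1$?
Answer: $\frac{7507600}{49} \approx 1.5322 \cdot 10^{5}$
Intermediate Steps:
$K{\left(P \right)} = 2 - P$ ($K{\left(P \right)} = \left(1 - P\right) - -1 = \left(1 - P\right) + 1 = 2 - P$)
$a{\left(n \right)} = -17 + n^{2} + \frac{n \left(-8 + n\right)}{4 + n}$ ($a{\left(n \right)} = \left(n^{2} + \frac{-8 + n}{4 + n} n\right) - 17 = \left(n^{2} + \frac{n \left(-8 + n\right)}{4 + n}\right) - 17 = -17 + n^{2} + \frac{n \left(-8 + n\right)}{4 + n}$)
$\left(a{\left(K{\left(-4 - 4 \right)} \right)} + 307\right)^{2} = \left(\frac{-68 + \left(2 - \left(-4 - 4\right)\right)^{3} - 25 \left(2 - \left(-4 - 4\right)\right) + 5 \left(2 - \left(-4 - 4\right)\right)^{2}}{4 + \left(2 - \left(-4 - 4\right)\right)} + 307\right)^{2} = \left(\frac{-68 + \left(2 - -8\right)^{3} - 25 \left(2 - -8\right) + 5 \left(2 - -8\right)^{2}}{4 + \left(2 - -8\right)} + 307\right)^{2} = \left(\frac{-68 + \left(2 + 8\right)^{3} - 25 \left(2 + 8\right) + 5 \left(2 + 8\right)^{2}}{4 + \left(2 + 8\right)} + 307\right)^{2} = \left(\frac{-68 + 10^{3} - 250 + 5 \cdot 10^{2}}{4 + 10} + 307\right)^{2} = \left(\frac{-68 + 1000 - 250 + 5 \cdot 100}{14} + 307\right)^{2} = \left(\frac{-68 + 1000 - 250 + 500}{14} + 307\right)^{2} = \left(\frac{1}{14} \cdot 1182 + 307\right)^{2} = \left(\frac{591}{7} + 307\right)^{2} = \left(\frac{2740}{7}\right)^{2} = \frac{7507600}{49}$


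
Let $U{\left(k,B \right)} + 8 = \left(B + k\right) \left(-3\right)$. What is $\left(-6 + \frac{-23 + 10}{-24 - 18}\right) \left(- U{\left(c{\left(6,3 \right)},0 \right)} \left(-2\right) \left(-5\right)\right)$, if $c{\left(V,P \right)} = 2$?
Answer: $- \frac{2390}{3} \approx -796.67$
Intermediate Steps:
$U{\left(k,B \right)} = -8 - 3 B - 3 k$ ($U{\left(k,B \right)} = -8 + \left(B + k\right) \left(-3\right) = -8 - \left(3 B + 3 k\right) = -8 - 3 B - 3 k$)
$\left(-6 + \frac{-23 + 10}{-24 - 18}\right) \left(- U{\left(c{\left(6,3 \right)},0 \right)} \left(-2\right) \left(-5\right)\right) = \left(-6 + \frac{-23 + 10}{-24 - 18}\right) \left(- \left(-8 - 0 - 6\right) \left(-2\right) \left(-5\right)\right) = \left(-6 - \frac{13}{-42}\right) \left(- \left(-8 + 0 - 6\right) \left(-2\right) \left(-5\right)\right) = \left(-6 - - \frac{13}{42}\right) \left(- \left(-14\right) \left(-2\right) \left(-5\right)\right) = \left(-6 + \frac{13}{42}\right) \left(- 28 \left(-5\right)\right) = - \frac{239 \left(\left(-1\right) \left(-140\right)\right)}{42} = \left(- \frac{239}{42}\right) 140 = - \frac{2390}{3}$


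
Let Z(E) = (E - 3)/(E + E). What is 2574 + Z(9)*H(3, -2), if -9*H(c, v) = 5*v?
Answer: 69508/27 ≈ 2574.4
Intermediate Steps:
H(c, v) = -5*v/9
Z(E) = (-3 + E)/(2*E) (Z(E) = (-3 + E)/((2*E)) = (-3 + E)*(1/(2*E)) = (-3 + E)/(2*E))
2574 + Z(9)*H(3, -2) = 2574 + ((1/2)*(-3 + 9)/9)*(-5/9*(-2)) = 2574 + ((1/2)*(1/9)*6)*(10/9) = 2574 + (1/3)*(10/9) = 2574 + 10/27 = 69508/27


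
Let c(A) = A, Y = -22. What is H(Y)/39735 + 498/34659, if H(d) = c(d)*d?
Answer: 4062554/153019485 ≈ 0.026549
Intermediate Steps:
H(d) = d² (H(d) = d*d = d²)
H(Y)/39735 + 498/34659 = (-22)²/39735 + 498/34659 = 484*(1/39735) + 498*(1/34659) = 484/39735 + 166/11553 = 4062554/153019485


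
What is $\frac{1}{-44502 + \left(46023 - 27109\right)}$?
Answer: $- \frac{1}{25588} \approx -3.9081 \cdot 10^{-5}$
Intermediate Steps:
$\frac{1}{-44502 + \left(46023 - 27109\right)} = \frac{1}{-44502 + 18914} = \frac{1}{-25588} = - \frac{1}{25588}$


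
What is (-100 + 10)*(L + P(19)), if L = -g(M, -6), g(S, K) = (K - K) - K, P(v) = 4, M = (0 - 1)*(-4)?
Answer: 180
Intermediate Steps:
M = 4 (M = -1*(-4) = 4)
g(S, K) = -K (g(S, K) = 0 - K = -K)
L = -6 (L = -(-1)*(-6) = -1*6 = -6)
(-100 + 10)*(L + P(19)) = (-100 + 10)*(-6 + 4) = -90*(-2) = 180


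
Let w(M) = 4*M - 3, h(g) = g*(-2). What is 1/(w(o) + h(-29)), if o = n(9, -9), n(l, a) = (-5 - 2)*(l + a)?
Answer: 1/55 ≈ 0.018182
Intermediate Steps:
h(g) = -2*g
n(l, a) = -7*a - 7*l (n(l, a) = -7*(a + l) = -7*a - 7*l)
o = 0 (o = -7*(-9) - 7*9 = 63 - 63 = 0)
w(M) = -3 + 4*M
1/(w(o) + h(-29)) = 1/((-3 + 4*0) - 2*(-29)) = 1/((-3 + 0) + 58) = 1/(-3 + 58) = 1/55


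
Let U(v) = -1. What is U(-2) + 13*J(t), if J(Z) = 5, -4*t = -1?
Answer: 64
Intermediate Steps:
t = ¼ (t = -¼*(-1) = ¼ ≈ 0.25000)
U(-2) + 13*J(t) = -1 + 13*5 = -1 + 65 = 64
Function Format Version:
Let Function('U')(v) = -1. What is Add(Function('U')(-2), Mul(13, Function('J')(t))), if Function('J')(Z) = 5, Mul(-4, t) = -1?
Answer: 64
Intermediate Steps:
t = Rational(1, 4) (t = Mul(Rational(-1, 4), -1) = Rational(1, 4) ≈ 0.25000)
Add(Function('U')(-2), Mul(13, Function('J')(t))) = Add(-1, Mul(13, 5)) = Add(-1, 65) = 64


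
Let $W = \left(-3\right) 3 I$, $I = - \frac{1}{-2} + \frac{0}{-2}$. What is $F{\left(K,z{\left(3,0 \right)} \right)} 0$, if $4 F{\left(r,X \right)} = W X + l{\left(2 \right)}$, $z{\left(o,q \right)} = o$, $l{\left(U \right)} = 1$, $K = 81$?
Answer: $0$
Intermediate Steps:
$I = \frac{1}{2}$ ($I = \left(-1\right) \left(- \frac{1}{2}\right) + 0 \left(- \frac{1}{2}\right) = \frac{1}{2} + 0 = \frac{1}{2} \approx 0.5$)
$W = - \frac{9}{2}$ ($W = \left(-3\right) 3 \cdot \frac{1}{2} = \left(-9\right) \frac{1}{2} = - \frac{9}{2} \approx -4.5$)
$F{\left(r,X \right)} = \frac{1}{4} - \frac{9 X}{8}$ ($F{\left(r,X \right)} = \frac{- \frac{9 X}{2} + 1}{4} = \frac{1 - \frac{9 X}{2}}{4} = \frac{1}{4} - \frac{9 X}{8}$)
$F{\left(K,z{\left(3,0 \right)} \right)} 0 = \left(\frac{1}{4} - \frac{27}{8}\right) 0 = \left(- \frac{25}{8}\right) 0 = 0$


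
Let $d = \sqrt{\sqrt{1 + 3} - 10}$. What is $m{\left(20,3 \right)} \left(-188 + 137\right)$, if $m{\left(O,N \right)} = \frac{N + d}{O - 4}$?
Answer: $- \frac{153}{16} - \frac{51 i \sqrt{2}}{8} \approx -9.5625 - 9.0156 i$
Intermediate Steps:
$d = 2 i \sqrt{2}$ ($d = \sqrt{\sqrt{4} - 10} = \sqrt{2 - 10} = \sqrt{-8} = 2 i \sqrt{2} \approx 2.8284 i$)
$m{\left(O,N \right)} = \frac{N + 2 i \sqrt{2}}{-4 + O}$ ($m{\left(O,N \right)} = \frac{N + 2 i \sqrt{2}}{O - 4} = \frac{N + 2 i \sqrt{2}}{-4 + O}$)
$m{\left(20,3 \right)} \left(-188 + 137\right) = \frac{3 + 2 i \sqrt{2}}{-4 + 20} \left(-188 + 137\right) = \frac{3 + 2 i \sqrt{2}}{16} \left(-51\right) = \left(\frac{3}{16} + \frac{i \sqrt{2}}{8}\right) \left(-51\right) = - \frac{153}{16} - \frac{51 i \sqrt{2}}{8}$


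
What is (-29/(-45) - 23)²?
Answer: 1012036/2025 ≈ 499.77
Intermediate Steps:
(-29/(-45) - 23)² = (-29*(-1/45) - 23)² = (29/45 - 23)² = (-1006/45)² = 1012036/2025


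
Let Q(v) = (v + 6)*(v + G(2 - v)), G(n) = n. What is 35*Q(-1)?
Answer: 350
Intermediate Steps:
Q(v) = 12 + 2*v (Q(v) = (v + 6)*(v + (2 - v)) = (6 + v)*2 = 12 + 2*v)
35*Q(-1) = 35*(12 + 2*(-1)) = 35*(12 - 2) = 35*10 = 350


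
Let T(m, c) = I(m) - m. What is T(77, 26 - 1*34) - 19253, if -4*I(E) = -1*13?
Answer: -77307/4 ≈ -19327.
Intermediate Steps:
I(E) = 13/4 (I(E) = -(-1)*13/4 = -¼*(-13) = 13/4)
T(m, c) = 13/4 - m
T(77, 26 - 1*34) - 19253 = (13/4 - 1*77) - 19253 = (13/4 - 77) - 19253 = -295/4 - 19253 = -77307/4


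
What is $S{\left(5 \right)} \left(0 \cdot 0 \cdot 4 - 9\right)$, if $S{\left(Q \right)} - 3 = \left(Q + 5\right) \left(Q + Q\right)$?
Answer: $-927$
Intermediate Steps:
$S{\left(Q \right)} = 3 + 2 Q \left(5 + Q\right)$ ($S{\left(Q \right)} = 3 + \left(Q + 5\right) \left(Q + Q\right) = 3 + \left(5 + Q\right) 2 Q = 3 + 2 Q \left(5 + Q\right)$)
$S{\left(5 \right)} \left(0 \cdot 0 \cdot 4 - 9\right) = \left(3 + 2 \cdot 5^{2} + 10 \cdot 5\right) \left(0 \cdot 0 \cdot 4 - 9\right) = \left(3 + 2 \cdot 25 + 50\right) \left(0 \cdot 4 - 9\right) = \left(3 + 50 + 50\right) \left(0 - 9\right) = 103 \left(-9\right) = -927$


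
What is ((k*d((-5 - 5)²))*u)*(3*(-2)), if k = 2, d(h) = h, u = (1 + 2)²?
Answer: -10800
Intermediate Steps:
u = 9 (u = 3² = 9)
((k*d((-5 - 5)²))*u)*(3*(-2)) = ((2*(-5 - 5)²)*9)*(3*(-2)) = ((2*(-10)²)*9)*(-6) = ((2*100)*9)*(-6) = (200*9)*(-6) = 1800*(-6) = -10800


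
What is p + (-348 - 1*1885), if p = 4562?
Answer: 2329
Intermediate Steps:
p + (-348 - 1*1885) = 4562 + (-348 - 1*1885) = 4562 + (-348 - 1885) = 4562 - 2233 = 2329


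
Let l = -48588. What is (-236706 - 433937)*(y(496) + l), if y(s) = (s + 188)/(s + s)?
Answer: 8081015436879/248 ≈ 3.2585e+10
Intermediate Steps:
y(s) = (188 + s)/(2*s) (y(s) = (188 + s)/((2*s)) = (188 + s)*(1/(2*s)) = (188 + s)/(2*s))
(-236706 - 433937)*(y(496) + l) = (-236706 - 433937)*((½)*(188 + 496)/496 - 48588) = -670643*((½)*(1/496)*684 - 48588) = -670643*(171/248 - 48588) = -670643*(-12049653/248) = 8081015436879/248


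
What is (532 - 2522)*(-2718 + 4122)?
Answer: -2793960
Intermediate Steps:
(532 - 2522)*(-2718 + 4122) = -1990*1404 = -2793960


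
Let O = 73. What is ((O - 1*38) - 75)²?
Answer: 1600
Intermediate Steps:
((O - 1*38) - 75)² = ((73 - 1*38) - 75)² = ((73 - 38) - 75)² = (35 - 75)² = (-40)² = 1600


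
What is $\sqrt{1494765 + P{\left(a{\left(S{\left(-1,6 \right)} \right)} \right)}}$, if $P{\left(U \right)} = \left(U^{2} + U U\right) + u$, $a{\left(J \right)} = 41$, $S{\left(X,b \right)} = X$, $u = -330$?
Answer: $\sqrt{1497797} \approx 1223.8$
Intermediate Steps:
$P{\left(U \right)} = -330 + 2 U^{2}$ ($P{\left(U \right)} = \left(U^{2} + U U\right) - 330 = \left(U^{2} + U^{2}\right) - 330 = 2 U^{2} - 330 = -330 + 2 U^{2}$)
$\sqrt{1494765 + P{\left(a{\left(S{\left(-1,6 \right)} \right)} \right)}} = \sqrt{1494765 - \left(330 - 2 \cdot 41^{2}\right)} = \sqrt{1494765 + \left(-330 + 2 \cdot 1681\right)} = \sqrt{1494765 + \left(-330 + 3362\right)} = \sqrt{1494765 + 3032} = \sqrt{1497797}$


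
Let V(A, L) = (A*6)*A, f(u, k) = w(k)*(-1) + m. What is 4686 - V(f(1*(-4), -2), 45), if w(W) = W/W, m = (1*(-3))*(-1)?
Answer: 4662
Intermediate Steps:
m = 3 (m = -3*(-1) = 3)
w(W) = 1
f(u, k) = 2 (f(u, k) = 1*(-1) + 3 = -1 + 3 = 2)
V(A, L) = 6*A² (V(A, L) = (6*A)*A = 6*A²)
4686 - V(f(1*(-4), -2), 45) = 4686 - 6*2² = 4686 - 6*4 = 4686 - 1*24 = 4686 - 24 = 4662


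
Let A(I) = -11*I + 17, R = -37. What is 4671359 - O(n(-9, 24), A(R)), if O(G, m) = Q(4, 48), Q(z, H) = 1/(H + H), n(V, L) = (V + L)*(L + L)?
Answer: 448450463/96 ≈ 4.6714e+6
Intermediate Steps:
n(V, L) = 2*L*(L + V) (n(V, L) = (L + V)*(2*L) = 2*L*(L + V))
A(I) = 17 - 11*I
Q(z, H) = 1/(2*H)
O(G, m) = 1/96 (O(G, m) = (½)/48 = (½)*(1/48) = 1/96)
4671359 - O(n(-9, 24), A(R)) = 4671359 - 1*1/96 = 4671359 - 1/96 = 448450463/96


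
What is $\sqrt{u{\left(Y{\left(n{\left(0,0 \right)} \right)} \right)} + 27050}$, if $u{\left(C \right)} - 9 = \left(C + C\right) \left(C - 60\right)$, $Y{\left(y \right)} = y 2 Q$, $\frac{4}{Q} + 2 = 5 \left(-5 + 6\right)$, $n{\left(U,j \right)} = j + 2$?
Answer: $\frac{\sqrt{238283}}{3} \approx 162.71$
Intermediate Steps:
$n{\left(U,j \right)} = 2 + j$
$Q = \frac{4}{3}$ ($Q = \frac{4}{-2 + 5 \left(-5 + 6\right)} = \frac{4}{-2 + 5 \cdot 1} = \frac{4}{-2 + 5} = \frac{4}{3} \approx 1.3333$)
$Y{\left(y \right)} = \frac{8 y}{3}$ ($Y{\left(y \right)} = y 2 \cdot \frac{4}{3} = 2 y \frac{4}{3} = \frac{8 y}{3}$)
$u{\left(C \right)} = 9 + 2 C \left(-60 + C\right)$ ($u{\left(C \right)} = 9 + \left(C + C\right) \left(C - 60\right) = 9 + 2 C \left(-60 + C\right)$)
$\sqrt{u{\left(Y{\left(n{\left(0,0 \right)} \right)} \right)} + 27050} = \sqrt{\left(9 - 120 \frac{8 \left(2 + 0\right)}{3} + 2 \left(\frac{8 \left(2 + 0\right)}{3}\right)^{2}\right) + 27050} = \sqrt{\left(9 - 120 \cdot \frac{8}{3} \cdot 2 + 2 \left(\frac{8}{3} \cdot 2\right)^{2}\right) + 27050} = \sqrt{\left(9 - 640 + 2 \left(\frac{16}{3}\right)^{2}\right) + 27050} = \sqrt{\left(9 - 640 + 2 \cdot \frac{256}{9}\right) + 27050} = \sqrt{\left(9 - 640 + \frac{512}{9}\right) + 27050} = \sqrt{- \frac{5167}{9} + 27050} = \sqrt{\frac{238283}{9}} = \frac{\sqrt{238283}}{3}$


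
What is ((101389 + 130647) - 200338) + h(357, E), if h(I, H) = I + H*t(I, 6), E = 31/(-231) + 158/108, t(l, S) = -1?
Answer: 133279165/4158 ≈ 32054.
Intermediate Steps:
E = 5525/4158 (E = 31*(-1/231) + 158*(1/108) = -31/231 + 79/54 = 5525/4158 ≈ 1.3288)
h(I, H) = I - H (h(I, H) = I + H*(-1) = I - H)
((101389 + 130647) - 200338) + h(357, E) = ((101389 + 130647) - 200338) + (357 - 1*5525/4158) = (232036 - 200338) + (357 - 5525/4158) = 31698 + 1478881/4158 = 133279165/4158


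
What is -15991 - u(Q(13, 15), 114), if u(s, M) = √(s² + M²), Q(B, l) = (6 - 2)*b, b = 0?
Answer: -16105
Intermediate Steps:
Q(B, l) = 0 (Q(B, l) = (6 - 2)*0 = 4*0 = 0)
u(s, M) = √(M² + s²)
-15991 - u(Q(13, 15), 114) = -15991 - √(114² + 0²) = -15991 - √(12996 + 0) = -15991 - √12996 = -15991 - 1*114 = -15991 - 114 = -16105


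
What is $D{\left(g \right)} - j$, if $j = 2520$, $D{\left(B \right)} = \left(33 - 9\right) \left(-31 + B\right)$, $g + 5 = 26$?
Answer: $-2760$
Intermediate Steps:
$g = 21$ ($g = -5 + 26 = 21$)
$D{\left(B \right)} = -744 + 24 B$ ($D{\left(B \right)} = 24 \left(-31 + B\right) = -744 + 24 B$)
$D{\left(g \right)} - j = \left(-744 + 24 \cdot 21\right) - 2520 = \left(-744 + 504\right) - 2520 = -240 - 2520 = -2760$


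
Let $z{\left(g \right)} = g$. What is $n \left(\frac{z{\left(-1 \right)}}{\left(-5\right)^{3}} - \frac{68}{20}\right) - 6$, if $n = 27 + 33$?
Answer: $- \frac{5238}{25} \approx -209.52$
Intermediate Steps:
$n = 60$
$n \left(\frac{z{\left(-1 \right)}}{\left(-5\right)^{3}} - \frac{68}{20}\right) - 6 = 60 \left(- \frac{1}{\left(-5\right)^{3}} - \frac{68}{20}\right) - 6 = 60 \left(- \frac{1}{-125} - \frac{17}{5}\right) - 6 = 60 \left(\left(-1\right) \left(- \frac{1}{125}\right) - \frac{17}{5}\right) - 6 = 60 \left(\frac{1}{125} - \frac{17}{5}\right) - 6 = 60 \left(- \frac{424}{125}\right) - 6 = - \frac{5088}{25} - 6 = - \frac{5238}{25}$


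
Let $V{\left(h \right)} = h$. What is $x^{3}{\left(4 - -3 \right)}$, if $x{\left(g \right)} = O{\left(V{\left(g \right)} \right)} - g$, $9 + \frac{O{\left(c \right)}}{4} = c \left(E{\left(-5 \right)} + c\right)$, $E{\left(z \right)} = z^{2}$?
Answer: $620650477$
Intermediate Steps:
$O{\left(c \right)} = -36 + 4 c \left(25 + c\right)$ ($O{\left(c \right)} = -36 + 4 c \left(\left(-5\right)^{2} + c\right) = -36 + 4 c \left(25 + c\right)$)
$x{\left(g \right)} = -36 + 4 g^{2} + 99 g$ ($x{\left(g \right)} = \left(-36 + 4 g^{2} + 100 g\right) - g = -36 + 4 g^{2} + 99 g$)
$x^{3}{\left(4 - -3 \right)} = \left(-36 + 4 \left(4 - -3\right)^{2} + 99 \left(4 - -3\right)\right)^{3} = \left(-36 + 4 \left(4 + 3\right)^{2} + 99 \left(4 + 3\right)\right)^{3} = \left(-36 + 4 \cdot 7^{2} + 99 \cdot 7\right)^{3} = \left(-36 + 4 \cdot 49 + 693\right)^{3} = \left(-36 + 196 + 693\right)^{3} = 853^{3} = 620650477$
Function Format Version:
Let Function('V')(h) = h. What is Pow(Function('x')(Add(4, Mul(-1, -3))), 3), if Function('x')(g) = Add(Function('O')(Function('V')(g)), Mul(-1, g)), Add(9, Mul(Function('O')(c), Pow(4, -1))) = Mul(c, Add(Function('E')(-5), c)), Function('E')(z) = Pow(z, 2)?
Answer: 620650477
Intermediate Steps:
Function('O')(c) = Add(-36, Mul(4, c, Add(25, c))) (Function('O')(c) = Add(-36, Mul(4, Mul(c, Add(Pow(-5, 2), c)))) = Add(-36, Mul(4, Mul(c, Add(25, c)))) = Add(-36, Mul(4, c, Add(25, c))))
Function('x')(g) = Add(-36, Mul(4, Pow(g, 2)), Mul(99, g)) (Function('x')(g) = Add(Add(-36, Mul(4, Pow(g, 2)), Mul(100, g)), Mul(-1, g)) = Add(-36, Mul(4, Pow(g, 2)), Mul(99, g)))
Pow(Function('x')(Add(4, Mul(-1, -3))), 3) = Pow(Add(-36, Mul(4, Pow(Add(4, Mul(-1, -3)), 2)), Mul(99, Add(4, Mul(-1, -3)))), 3) = Pow(Add(-36, Mul(4, Pow(Add(4, 3), 2)), Mul(99, Add(4, 3))), 3) = Pow(Add(-36, Mul(4, Pow(7, 2)), Mul(99, 7)), 3) = Pow(Add(-36, Mul(4, 49), 693), 3) = Pow(Add(-36, 196, 693), 3) = Pow(853, 3) = 620650477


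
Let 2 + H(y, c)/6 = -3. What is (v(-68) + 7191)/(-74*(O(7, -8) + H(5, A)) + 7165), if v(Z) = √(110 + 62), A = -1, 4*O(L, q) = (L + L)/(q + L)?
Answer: 7191/9644 + √43/4822 ≈ 0.74700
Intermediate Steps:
O(L, q) = L/(2*(L + q)) (O(L, q) = ((L + L)/(q + L))/4 = ((2*L)/(L + q))/4 = (2*L/(L + q))/4 = L/(2*(L + q)))
v(Z) = 2*√43 (v(Z) = √172 = 2*√43)
H(y, c) = -30 (H(y, c) = -12 + 6*(-3) = -12 - 18 = -30)
(v(-68) + 7191)/(-74*(O(7, -8) + H(5, A)) + 7165) = (2*√43 + 7191)/(-74*((½)*7/(7 - 8) - 30) + 7165) = (7191 + 2*√43)/(-74*((½)*7/(-1) - 30) + 7165) = (7191 + 2*√43)/(-74*((½)*7*(-1) - 30) + 7165) = (7191 + 2*√43)/(-74*(-7/2 - 30) + 7165) = (7191 + 2*√43)/(-74*(-67/2) + 7165) = (7191 + 2*√43)/(2479 + 7165) = (7191 + 2*√43)/9644 = (7191 + 2*√43)*(1/9644) = 7191/9644 + √43/4822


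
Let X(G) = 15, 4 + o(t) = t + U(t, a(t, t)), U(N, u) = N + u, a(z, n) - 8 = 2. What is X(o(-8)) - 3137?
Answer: -3122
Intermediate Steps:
a(z, n) = 10 (a(z, n) = 8 + 2 = 10)
o(t) = 6 + 2*t (o(t) = -4 + (t + (t + 10)) = -4 + (t + (10 + t)) = -4 + (10 + 2*t) = 6 + 2*t)
X(o(-8)) - 3137 = 15 - 3137 = -3122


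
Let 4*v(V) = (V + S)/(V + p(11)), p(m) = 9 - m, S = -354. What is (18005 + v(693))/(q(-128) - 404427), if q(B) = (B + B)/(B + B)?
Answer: -49766159/1117833464 ≈ -0.044520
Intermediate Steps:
q(B) = 1 (q(B) = (2*B)/((2*B)) = (2*B)*(1/(2*B)) = 1)
v(V) = (-354 + V)/(4*(-2 + V)) (v(V) = ((V - 354)/(V + (9 - 1*11)))/4 = ((-354 + V)/(V + (9 - 11)))/4 = ((-354 + V)/(V - 2))/4 = ((-354 + V)/(-2 + V))/4 = (-354 + V)/(4*(-2 + V)))
(18005 + v(693))/(q(-128) - 404427) = (18005 + (-354 + 693)/(4*(-2 + 693)))/(1 - 404427) = (18005 + (¼)*339/691)/(-404426) = (18005 + (¼)*(1/691)*339)*(-1/404426) = (18005 + 339/2764)*(-1/404426) = (49766159/2764)*(-1/404426) = -49766159/1117833464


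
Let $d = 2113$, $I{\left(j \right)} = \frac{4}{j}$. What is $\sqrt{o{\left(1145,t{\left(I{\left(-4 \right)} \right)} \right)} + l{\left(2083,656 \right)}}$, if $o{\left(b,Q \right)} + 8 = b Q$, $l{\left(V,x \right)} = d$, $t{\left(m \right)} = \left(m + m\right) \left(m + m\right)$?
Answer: $\sqrt{6685} \approx 81.762$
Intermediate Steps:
$t{\left(m \right)} = 4 m^{2}$ ($t{\left(m \right)} = 2 m 2 m = 4 m^{2}$)
$l{\left(V,x \right)} = 2113$
$o{\left(b,Q \right)} = -8 + Q b$ ($o{\left(b,Q \right)} = -8 + b Q = -8 + Q b$)
$\sqrt{o{\left(1145,t{\left(I{\left(-4 \right)} \right)} \right)} + l{\left(2083,656 \right)}} = \sqrt{\left(-8 + 4 \left(\frac{4}{-4}\right)^{2} \cdot 1145\right) + 2113} = \sqrt{\left(-8 + 4 \left(4 \left(- \frac{1}{4}\right)\right)^{2} \cdot 1145\right) + 2113} = \sqrt{\left(-8 + 4 \left(-1\right)^{2} \cdot 1145\right) + 2113} = \sqrt{\left(-8 + 4 \cdot 1 \cdot 1145\right) + 2113} = \sqrt{\left(-8 + 4 \cdot 1145\right) + 2113} = \sqrt{\left(-8 + 4580\right) + 2113} = \sqrt{4572 + 2113} = \sqrt{6685}$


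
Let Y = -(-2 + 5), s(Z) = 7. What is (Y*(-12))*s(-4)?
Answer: 252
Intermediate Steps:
Y = -3 (Y = -1*3 = -3)
(Y*(-12))*s(-4) = -3*(-12)*7 = 36*7 = 252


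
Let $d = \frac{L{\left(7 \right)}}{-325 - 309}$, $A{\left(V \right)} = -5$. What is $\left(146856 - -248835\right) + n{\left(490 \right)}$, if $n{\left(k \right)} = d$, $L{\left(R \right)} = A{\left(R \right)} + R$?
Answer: $\frac{125434046}{317} \approx 3.9569 \cdot 10^{5}$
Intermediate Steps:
$L{\left(R \right)} = -5 + R$
$d = - \frac{1}{317}$ ($d = \frac{-5 + 7}{-325 - 309} = \frac{2}{-325 - 309} = \frac{2}{-634} = 2 \left(- \frac{1}{634}\right) = - \frac{1}{317} \approx -0.0031546$)
$n{\left(k \right)} = - \frac{1}{317}$
$\left(146856 - -248835\right) + n{\left(490 \right)} = \left(146856 - -248835\right) - \frac{1}{317} = \left(146856 + 248835\right) - \frac{1}{317} = 395691 - \frac{1}{317} = \frac{125434046}{317}$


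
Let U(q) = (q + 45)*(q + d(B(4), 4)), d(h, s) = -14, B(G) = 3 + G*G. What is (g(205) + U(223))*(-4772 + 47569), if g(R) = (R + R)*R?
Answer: 5994233414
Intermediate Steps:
B(G) = 3 + G²
g(R) = 2*R² (g(R) = (2*R)*R = 2*R²)
U(q) = (-14 + q)*(45 + q) (U(q) = (q + 45)*(q - 14) = (45 + q)*(-14 + q) = (-14 + q)*(45 + q))
(g(205) + U(223))*(-4772 + 47569) = (2*205² + (-630 + 223² + 31*223))*(-4772 + 47569) = (2*42025 + (-630 + 49729 + 6913))*42797 = (84050 + 56012)*42797 = 140062*42797 = 5994233414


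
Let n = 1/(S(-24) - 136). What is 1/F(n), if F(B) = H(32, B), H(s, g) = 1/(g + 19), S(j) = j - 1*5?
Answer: 3134/165 ≈ 18.994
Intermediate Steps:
S(j) = -5 + j (S(j) = j - 5 = -5 + j)
H(s, g) = 1/(19 + g)
n = -1/165 (n = 1/((-5 - 24) - 136) = 1/(-29 - 136) = 1/(-165) = -1/165 ≈ -0.0060606)
F(B) = 1/(19 + B)
1/F(n) = 1/(1/(19 - 1/165)) = 1/(1/(3134/165)) = 1/(165/3134) = 3134/165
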